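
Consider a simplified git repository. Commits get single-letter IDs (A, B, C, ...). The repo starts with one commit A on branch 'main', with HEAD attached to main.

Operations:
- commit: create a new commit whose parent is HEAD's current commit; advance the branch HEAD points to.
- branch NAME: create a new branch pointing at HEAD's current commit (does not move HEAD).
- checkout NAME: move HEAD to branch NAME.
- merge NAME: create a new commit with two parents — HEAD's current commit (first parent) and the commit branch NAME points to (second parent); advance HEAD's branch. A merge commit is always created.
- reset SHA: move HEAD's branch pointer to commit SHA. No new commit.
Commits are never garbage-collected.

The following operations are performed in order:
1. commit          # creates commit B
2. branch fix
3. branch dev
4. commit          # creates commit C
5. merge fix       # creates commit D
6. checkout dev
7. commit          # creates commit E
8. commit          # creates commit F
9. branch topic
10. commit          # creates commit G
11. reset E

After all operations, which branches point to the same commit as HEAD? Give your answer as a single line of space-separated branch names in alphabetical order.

Answer: dev

Derivation:
After op 1 (commit): HEAD=main@B [main=B]
After op 2 (branch): HEAD=main@B [fix=B main=B]
After op 3 (branch): HEAD=main@B [dev=B fix=B main=B]
After op 4 (commit): HEAD=main@C [dev=B fix=B main=C]
After op 5 (merge): HEAD=main@D [dev=B fix=B main=D]
After op 6 (checkout): HEAD=dev@B [dev=B fix=B main=D]
After op 7 (commit): HEAD=dev@E [dev=E fix=B main=D]
After op 8 (commit): HEAD=dev@F [dev=F fix=B main=D]
After op 9 (branch): HEAD=dev@F [dev=F fix=B main=D topic=F]
After op 10 (commit): HEAD=dev@G [dev=G fix=B main=D topic=F]
After op 11 (reset): HEAD=dev@E [dev=E fix=B main=D topic=F]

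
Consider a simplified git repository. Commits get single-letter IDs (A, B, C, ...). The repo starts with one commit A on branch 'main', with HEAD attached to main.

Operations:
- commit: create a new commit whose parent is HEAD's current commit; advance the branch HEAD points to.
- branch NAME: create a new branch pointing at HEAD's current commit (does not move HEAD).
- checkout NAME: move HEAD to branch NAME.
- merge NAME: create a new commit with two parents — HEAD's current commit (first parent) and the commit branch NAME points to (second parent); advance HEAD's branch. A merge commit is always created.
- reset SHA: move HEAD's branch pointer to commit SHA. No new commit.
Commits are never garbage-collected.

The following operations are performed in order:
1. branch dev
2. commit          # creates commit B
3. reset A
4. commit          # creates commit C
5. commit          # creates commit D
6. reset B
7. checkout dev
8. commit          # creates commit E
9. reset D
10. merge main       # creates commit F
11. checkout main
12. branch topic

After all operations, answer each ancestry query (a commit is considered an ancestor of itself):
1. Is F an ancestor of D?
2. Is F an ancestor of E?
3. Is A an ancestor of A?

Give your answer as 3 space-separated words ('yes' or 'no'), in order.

After op 1 (branch): HEAD=main@A [dev=A main=A]
After op 2 (commit): HEAD=main@B [dev=A main=B]
After op 3 (reset): HEAD=main@A [dev=A main=A]
After op 4 (commit): HEAD=main@C [dev=A main=C]
After op 5 (commit): HEAD=main@D [dev=A main=D]
After op 6 (reset): HEAD=main@B [dev=A main=B]
After op 7 (checkout): HEAD=dev@A [dev=A main=B]
After op 8 (commit): HEAD=dev@E [dev=E main=B]
After op 9 (reset): HEAD=dev@D [dev=D main=B]
After op 10 (merge): HEAD=dev@F [dev=F main=B]
After op 11 (checkout): HEAD=main@B [dev=F main=B]
After op 12 (branch): HEAD=main@B [dev=F main=B topic=B]
ancestors(D) = {A,C,D}; F in? no
ancestors(E) = {A,E}; F in? no
ancestors(A) = {A}; A in? yes

Answer: no no yes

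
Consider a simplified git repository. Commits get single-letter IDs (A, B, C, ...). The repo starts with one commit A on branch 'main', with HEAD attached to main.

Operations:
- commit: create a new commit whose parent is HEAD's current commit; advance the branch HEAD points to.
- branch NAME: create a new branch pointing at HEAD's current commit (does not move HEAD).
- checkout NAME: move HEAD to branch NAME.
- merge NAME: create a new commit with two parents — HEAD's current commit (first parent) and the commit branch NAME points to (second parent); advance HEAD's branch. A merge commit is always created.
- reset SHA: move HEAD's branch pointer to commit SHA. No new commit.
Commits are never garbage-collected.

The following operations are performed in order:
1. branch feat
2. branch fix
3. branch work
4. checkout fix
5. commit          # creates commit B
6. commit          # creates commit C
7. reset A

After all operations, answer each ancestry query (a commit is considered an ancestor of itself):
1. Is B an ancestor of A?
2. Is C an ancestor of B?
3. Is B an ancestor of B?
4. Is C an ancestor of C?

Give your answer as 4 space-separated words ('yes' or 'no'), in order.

After op 1 (branch): HEAD=main@A [feat=A main=A]
After op 2 (branch): HEAD=main@A [feat=A fix=A main=A]
After op 3 (branch): HEAD=main@A [feat=A fix=A main=A work=A]
After op 4 (checkout): HEAD=fix@A [feat=A fix=A main=A work=A]
After op 5 (commit): HEAD=fix@B [feat=A fix=B main=A work=A]
After op 6 (commit): HEAD=fix@C [feat=A fix=C main=A work=A]
After op 7 (reset): HEAD=fix@A [feat=A fix=A main=A work=A]
ancestors(A) = {A}; B in? no
ancestors(B) = {A,B}; C in? no
ancestors(B) = {A,B}; B in? yes
ancestors(C) = {A,B,C}; C in? yes

Answer: no no yes yes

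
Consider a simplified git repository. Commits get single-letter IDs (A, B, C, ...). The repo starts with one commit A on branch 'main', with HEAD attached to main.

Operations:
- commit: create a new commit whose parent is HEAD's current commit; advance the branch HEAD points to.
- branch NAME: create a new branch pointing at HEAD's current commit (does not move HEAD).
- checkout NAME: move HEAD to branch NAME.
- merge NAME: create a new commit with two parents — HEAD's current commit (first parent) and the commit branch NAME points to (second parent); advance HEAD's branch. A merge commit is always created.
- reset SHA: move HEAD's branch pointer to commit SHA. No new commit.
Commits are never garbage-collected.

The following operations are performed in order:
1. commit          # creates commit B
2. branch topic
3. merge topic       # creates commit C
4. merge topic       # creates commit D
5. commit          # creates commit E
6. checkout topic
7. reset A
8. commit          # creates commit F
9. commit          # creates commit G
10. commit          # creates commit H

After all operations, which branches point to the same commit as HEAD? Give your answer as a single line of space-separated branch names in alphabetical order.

After op 1 (commit): HEAD=main@B [main=B]
After op 2 (branch): HEAD=main@B [main=B topic=B]
After op 3 (merge): HEAD=main@C [main=C topic=B]
After op 4 (merge): HEAD=main@D [main=D topic=B]
After op 5 (commit): HEAD=main@E [main=E topic=B]
After op 6 (checkout): HEAD=topic@B [main=E topic=B]
After op 7 (reset): HEAD=topic@A [main=E topic=A]
After op 8 (commit): HEAD=topic@F [main=E topic=F]
After op 9 (commit): HEAD=topic@G [main=E topic=G]
After op 10 (commit): HEAD=topic@H [main=E topic=H]

Answer: topic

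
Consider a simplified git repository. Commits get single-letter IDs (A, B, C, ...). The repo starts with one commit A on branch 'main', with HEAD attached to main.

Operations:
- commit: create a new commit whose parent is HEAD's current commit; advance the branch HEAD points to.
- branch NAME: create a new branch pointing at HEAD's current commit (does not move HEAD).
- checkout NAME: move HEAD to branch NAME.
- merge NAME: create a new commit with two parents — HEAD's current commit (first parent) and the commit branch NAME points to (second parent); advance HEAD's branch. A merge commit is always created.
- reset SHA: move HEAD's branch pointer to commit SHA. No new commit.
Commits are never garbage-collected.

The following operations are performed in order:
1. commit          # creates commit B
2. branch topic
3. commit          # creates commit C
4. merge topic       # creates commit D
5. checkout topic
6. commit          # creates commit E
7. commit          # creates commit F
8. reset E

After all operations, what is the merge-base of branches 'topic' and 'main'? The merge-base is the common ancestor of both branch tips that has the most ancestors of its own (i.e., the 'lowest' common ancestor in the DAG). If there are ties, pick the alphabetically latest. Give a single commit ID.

After op 1 (commit): HEAD=main@B [main=B]
After op 2 (branch): HEAD=main@B [main=B topic=B]
After op 3 (commit): HEAD=main@C [main=C topic=B]
After op 4 (merge): HEAD=main@D [main=D topic=B]
After op 5 (checkout): HEAD=topic@B [main=D topic=B]
After op 6 (commit): HEAD=topic@E [main=D topic=E]
After op 7 (commit): HEAD=topic@F [main=D topic=F]
After op 8 (reset): HEAD=topic@E [main=D topic=E]
ancestors(topic=E): ['A', 'B', 'E']
ancestors(main=D): ['A', 'B', 'C', 'D']
common: ['A', 'B']

Answer: B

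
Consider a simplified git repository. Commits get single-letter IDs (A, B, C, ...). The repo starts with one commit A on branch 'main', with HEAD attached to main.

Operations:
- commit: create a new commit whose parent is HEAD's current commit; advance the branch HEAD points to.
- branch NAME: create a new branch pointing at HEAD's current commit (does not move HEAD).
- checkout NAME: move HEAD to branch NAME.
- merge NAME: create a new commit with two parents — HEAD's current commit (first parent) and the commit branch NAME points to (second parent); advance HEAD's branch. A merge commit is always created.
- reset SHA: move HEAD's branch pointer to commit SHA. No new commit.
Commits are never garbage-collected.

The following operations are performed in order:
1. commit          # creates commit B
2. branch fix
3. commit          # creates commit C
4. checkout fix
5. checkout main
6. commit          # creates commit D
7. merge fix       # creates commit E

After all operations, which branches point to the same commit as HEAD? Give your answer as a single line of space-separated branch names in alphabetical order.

Answer: main

Derivation:
After op 1 (commit): HEAD=main@B [main=B]
After op 2 (branch): HEAD=main@B [fix=B main=B]
After op 3 (commit): HEAD=main@C [fix=B main=C]
After op 4 (checkout): HEAD=fix@B [fix=B main=C]
After op 5 (checkout): HEAD=main@C [fix=B main=C]
After op 6 (commit): HEAD=main@D [fix=B main=D]
After op 7 (merge): HEAD=main@E [fix=B main=E]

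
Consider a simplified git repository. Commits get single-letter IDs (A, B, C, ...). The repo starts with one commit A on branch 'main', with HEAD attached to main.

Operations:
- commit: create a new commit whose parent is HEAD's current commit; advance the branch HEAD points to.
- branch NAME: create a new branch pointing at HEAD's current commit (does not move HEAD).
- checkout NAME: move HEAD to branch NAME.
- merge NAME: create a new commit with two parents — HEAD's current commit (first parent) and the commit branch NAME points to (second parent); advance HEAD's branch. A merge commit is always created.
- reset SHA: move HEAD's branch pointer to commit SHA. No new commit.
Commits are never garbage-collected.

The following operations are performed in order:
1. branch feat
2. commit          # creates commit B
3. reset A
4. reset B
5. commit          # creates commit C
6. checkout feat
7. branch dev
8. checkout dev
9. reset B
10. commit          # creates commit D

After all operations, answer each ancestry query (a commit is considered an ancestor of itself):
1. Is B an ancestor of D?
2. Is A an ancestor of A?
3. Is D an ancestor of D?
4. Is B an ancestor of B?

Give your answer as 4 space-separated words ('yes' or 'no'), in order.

Answer: yes yes yes yes

Derivation:
After op 1 (branch): HEAD=main@A [feat=A main=A]
After op 2 (commit): HEAD=main@B [feat=A main=B]
After op 3 (reset): HEAD=main@A [feat=A main=A]
After op 4 (reset): HEAD=main@B [feat=A main=B]
After op 5 (commit): HEAD=main@C [feat=A main=C]
After op 6 (checkout): HEAD=feat@A [feat=A main=C]
After op 7 (branch): HEAD=feat@A [dev=A feat=A main=C]
After op 8 (checkout): HEAD=dev@A [dev=A feat=A main=C]
After op 9 (reset): HEAD=dev@B [dev=B feat=A main=C]
After op 10 (commit): HEAD=dev@D [dev=D feat=A main=C]
ancestors(D) = {A,B,D}; B in? yes
ancestors(A) = {A}; A in? yes
ancestors(D) = {A,B,D}; D in? yes
ancestors(B) = {A,B}; B in? yes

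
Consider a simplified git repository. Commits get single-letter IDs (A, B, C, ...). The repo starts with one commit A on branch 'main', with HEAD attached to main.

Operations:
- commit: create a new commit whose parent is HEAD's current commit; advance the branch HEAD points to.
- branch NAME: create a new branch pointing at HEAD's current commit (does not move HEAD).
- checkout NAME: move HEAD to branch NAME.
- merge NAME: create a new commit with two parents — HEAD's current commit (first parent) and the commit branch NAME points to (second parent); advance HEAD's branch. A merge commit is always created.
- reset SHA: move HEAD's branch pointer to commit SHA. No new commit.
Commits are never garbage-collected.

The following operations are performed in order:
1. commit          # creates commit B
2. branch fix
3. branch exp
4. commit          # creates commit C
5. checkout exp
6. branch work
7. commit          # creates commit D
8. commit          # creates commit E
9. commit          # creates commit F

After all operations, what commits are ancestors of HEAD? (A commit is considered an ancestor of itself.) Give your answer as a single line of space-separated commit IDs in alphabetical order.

Answer: A B D E F

Derivation:
After op 1 (commit): HEAD=main@B [main=B]
After op 2 (branch): HEAD=main@B [fix=B main=B]
After op 3 (branch): HEAD=main@B [exp=B fix=B main=B]
After op 4 (commit): HEAD=main@C [exp=B fix=B main=C]
After op 5 (checkout): HEAD=exp@B [exp=B fix=B main=C]
After op 6 (branch): HEAD=exp@B [exp=B fix=B main=C work=B]
After op 7 (commit): HEAD=exp@D [exp=D fix=B main=C work=B]
After op 8 (commit): HEAD=exp@E [exp=E fix=B main=C work=B]
After op 9 (commit): HEAD=exp@F [exp=F fix=B main=C work=B]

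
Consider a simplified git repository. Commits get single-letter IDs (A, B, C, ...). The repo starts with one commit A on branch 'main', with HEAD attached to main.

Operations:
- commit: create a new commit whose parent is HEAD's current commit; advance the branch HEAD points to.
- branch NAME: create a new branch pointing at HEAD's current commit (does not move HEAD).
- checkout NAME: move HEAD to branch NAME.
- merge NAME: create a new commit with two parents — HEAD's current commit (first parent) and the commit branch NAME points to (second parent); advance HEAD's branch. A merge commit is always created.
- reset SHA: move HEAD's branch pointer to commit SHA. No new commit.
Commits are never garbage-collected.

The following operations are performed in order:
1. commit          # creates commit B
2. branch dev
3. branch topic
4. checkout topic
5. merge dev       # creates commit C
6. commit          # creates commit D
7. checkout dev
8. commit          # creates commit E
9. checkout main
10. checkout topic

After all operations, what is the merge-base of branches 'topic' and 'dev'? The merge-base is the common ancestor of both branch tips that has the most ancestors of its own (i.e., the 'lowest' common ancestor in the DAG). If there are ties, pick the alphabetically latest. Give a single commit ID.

Answer: B

Derivation:
After op 1 (commit): HEAD=main@B [main=B]
After op 2 (branch): HEAD=main@B [dev=B main=B]
After op 3 (branch): HEAD=main@B [dev=B main=B topic=B]
After op 4 (checkout): HEAD=topic@B [dev=B main=B topic=B]
After op 5 (merge): HEAD=topic@C [dev=B main=B topic=C]
After op 6 (commit): HEAD=topic@D [dev=B main=B topic=D]
After op 7 (checkout): HEAD=dev@B [dev=B main=B topic=D]
After op 8 (commit): HEAD=dev@E [dev=E main=B topic=D]
After op 9 (checkout): HEAD=main@B [dev=E main=B topic=D]
After op 10 (checkout): HEAD=topic@D [dev=E main=B topic=D]
ancestors(topic=D): ['A', 'B', 'C', 'D']
ancestors(dev=E): ['A', 'B', 'E']
common: ['A', 'B']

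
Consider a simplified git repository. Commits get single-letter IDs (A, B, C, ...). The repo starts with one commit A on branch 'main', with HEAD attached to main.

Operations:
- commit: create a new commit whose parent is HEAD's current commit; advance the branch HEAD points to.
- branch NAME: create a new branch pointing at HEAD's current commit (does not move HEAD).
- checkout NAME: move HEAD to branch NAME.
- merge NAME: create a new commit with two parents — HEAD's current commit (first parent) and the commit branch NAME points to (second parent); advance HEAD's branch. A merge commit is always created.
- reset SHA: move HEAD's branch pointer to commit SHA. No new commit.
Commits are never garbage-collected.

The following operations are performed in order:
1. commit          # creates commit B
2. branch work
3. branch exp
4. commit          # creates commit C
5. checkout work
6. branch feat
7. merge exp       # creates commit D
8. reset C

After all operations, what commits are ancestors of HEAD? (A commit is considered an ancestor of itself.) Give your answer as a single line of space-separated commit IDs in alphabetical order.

Answer: A B C

Derivation:
After op 1 (commit): HEAD=main@B [main=B]
After op 2 (branch): HEAD=main@B [main=B work=B]
After op 3 (branch): HEAD=main@B [exp=B main=B work=B]
After op 4 (commit): HEAD=main@C [exp=B main=C work=B]
After op 5 (checkout): HEAD=work@B [exp=B main=C work=B]
After op 6 (branch): HEAD=work@B [exp=B feat=B main=C work=B]
After op 7 (merge): HEAD=work@D [exp=B feat=B main=C work=D]
After op 8 (reset): HEAD=work@C [exp=B feat=B main=C work=C]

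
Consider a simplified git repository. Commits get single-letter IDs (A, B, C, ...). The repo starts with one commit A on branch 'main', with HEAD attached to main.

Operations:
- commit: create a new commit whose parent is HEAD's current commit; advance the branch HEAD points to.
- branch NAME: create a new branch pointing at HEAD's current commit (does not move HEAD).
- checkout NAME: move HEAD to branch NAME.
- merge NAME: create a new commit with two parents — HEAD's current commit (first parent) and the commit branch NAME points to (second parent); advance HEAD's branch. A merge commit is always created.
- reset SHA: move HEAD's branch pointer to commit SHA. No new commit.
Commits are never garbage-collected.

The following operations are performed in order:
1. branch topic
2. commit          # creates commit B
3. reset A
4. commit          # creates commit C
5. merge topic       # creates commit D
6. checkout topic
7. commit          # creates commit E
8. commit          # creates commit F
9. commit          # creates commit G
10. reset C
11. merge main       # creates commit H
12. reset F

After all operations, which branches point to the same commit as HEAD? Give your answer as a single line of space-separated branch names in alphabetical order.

After op 1 (branch): HEAD=main@A [main=A topic=A]
After op 2 (commit): HEAD=main@B [main=B topic=A]
After op 3 (reset): HEAD=main@A [main=A topic=A]
After op 4 (commit): HEAD=main@C [main=C topic=A]
After op 5 (merge): HEAD=main@D [main=D topic=A]
After op 6 (checkout): HEAD=topic@A [main=D topic=A]
After op 7 (commit): HEAD=topic@E [main=D topic=E]
After op 8 (commit): HEAD=topic@F [main=D topic=F]
After op 9 (commit): HEAD=topic@G [main=D topic=G]
After op 10 (reset): HEAD=topic@C [main=D topic=C]
After op 11 (merge): HEAD=topic@H [main=D topic=H]
After op 12 (reset): HEAD=topic@F [main=D topic=F]

Answer: topic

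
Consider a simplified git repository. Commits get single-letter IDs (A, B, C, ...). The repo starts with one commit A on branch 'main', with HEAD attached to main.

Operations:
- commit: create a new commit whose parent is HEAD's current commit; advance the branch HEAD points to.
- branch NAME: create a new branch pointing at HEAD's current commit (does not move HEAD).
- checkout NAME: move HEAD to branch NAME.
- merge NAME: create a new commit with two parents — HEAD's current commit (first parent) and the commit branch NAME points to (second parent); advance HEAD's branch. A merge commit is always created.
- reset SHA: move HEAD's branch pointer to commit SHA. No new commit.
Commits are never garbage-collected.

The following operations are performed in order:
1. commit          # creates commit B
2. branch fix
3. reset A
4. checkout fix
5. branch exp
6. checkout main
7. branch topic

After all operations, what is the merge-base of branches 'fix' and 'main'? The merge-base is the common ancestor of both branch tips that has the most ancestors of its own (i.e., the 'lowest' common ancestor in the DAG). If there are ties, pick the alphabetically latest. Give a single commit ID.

After op 1 (commit): HEAD=main@B [main=B]
After op 2 (branch): HEAD=main@B [fix=B main=B]
After op 3 (reset): HEAD=main@A [fix=B main=A]
After op 4 (checkout): HEAD=fix@B [fix=B main=A]
After op 5 (branch): HEAD=fix@B [exp=B fix=B main=A]
After op 6 (checkout): HEAD=main@A [exp=B fix=B main=A]
After op 7 (branch): HEAD=main@A [exp=B fix=B main=A topic=A]
ancestors(fix=B): ['A', 'B']
ancestors(main=A): ['A']
common: ['A']

Answer: A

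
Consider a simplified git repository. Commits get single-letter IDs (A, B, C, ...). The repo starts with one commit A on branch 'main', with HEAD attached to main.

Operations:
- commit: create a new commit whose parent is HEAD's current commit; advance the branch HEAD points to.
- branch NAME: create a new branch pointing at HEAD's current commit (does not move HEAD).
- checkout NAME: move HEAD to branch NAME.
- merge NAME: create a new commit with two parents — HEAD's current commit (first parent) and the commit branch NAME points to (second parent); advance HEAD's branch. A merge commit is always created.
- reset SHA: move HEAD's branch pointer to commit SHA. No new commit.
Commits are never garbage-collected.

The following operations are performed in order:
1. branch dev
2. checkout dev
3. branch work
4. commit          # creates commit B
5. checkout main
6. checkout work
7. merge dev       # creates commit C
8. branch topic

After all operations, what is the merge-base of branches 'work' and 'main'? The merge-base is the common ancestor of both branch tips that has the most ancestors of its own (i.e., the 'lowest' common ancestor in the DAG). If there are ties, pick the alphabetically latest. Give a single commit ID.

Answer: A

Derivation:
After op 1 (branch): HEAD=main@A [dev=A main=A]
After op 2 (checkout): HEAD=dev@A [dev=A main=A]
After op 3 (branch): HEAD=dev@A [dev=A main=A work=A]
After op 4 (commit): HEAD=dev@B [dev=B main=A work=A]
After op 5 (checkout): HEAD=main@A [dev=B main=A work=A]
After op 6 (checkout): HEAD=work@A [dev=B main=A work=A]
After op 7 (merge): HEAD=work@C [dev=B main=A work=C]
After op 8 (branch): HEAD=work@C [dev=B main=A topic=C work=C]
ancestors(work=C): ['A', 'B', 'C']
ancestors(main=A): ['A']
common: ['A']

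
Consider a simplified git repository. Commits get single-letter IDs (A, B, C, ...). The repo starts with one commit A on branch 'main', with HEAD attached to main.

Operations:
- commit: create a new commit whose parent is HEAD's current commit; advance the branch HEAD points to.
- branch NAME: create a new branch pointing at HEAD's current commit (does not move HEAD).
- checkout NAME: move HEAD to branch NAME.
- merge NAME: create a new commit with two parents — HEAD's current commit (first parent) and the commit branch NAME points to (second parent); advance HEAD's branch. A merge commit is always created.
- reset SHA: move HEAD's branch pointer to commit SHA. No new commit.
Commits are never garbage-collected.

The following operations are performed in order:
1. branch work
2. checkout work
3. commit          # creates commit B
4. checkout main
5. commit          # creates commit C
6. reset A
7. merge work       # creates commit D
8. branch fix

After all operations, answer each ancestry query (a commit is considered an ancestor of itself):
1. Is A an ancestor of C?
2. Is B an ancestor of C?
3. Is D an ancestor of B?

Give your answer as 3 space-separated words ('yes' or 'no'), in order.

After op 1 (branch): HEAD=main@A [main=A work=A]
After op 2 (checkout): HEAD=work@A [main=A work=A]
After op 3 (commit): HEAD=work@B [main=A work=B]
After op 4 (checkout): HEAD=main@A [main=A work=B]
After op 5 (commit): HEAD=main@C [main=C work=B]
After op 6 (reset): HEAD=main@A [main=A work=B]
After op 7 (merge): HEAD=main@D [main=D work=B]
After op 8 (branch): HEAD=main@D [fix=D main=D work=B]
ancestors(C) = {A,C}; A in? yes
ancestors(C) = {A,C}; B in? no
ancestors(B) = {A,B}; D in? no

Answer: yes no no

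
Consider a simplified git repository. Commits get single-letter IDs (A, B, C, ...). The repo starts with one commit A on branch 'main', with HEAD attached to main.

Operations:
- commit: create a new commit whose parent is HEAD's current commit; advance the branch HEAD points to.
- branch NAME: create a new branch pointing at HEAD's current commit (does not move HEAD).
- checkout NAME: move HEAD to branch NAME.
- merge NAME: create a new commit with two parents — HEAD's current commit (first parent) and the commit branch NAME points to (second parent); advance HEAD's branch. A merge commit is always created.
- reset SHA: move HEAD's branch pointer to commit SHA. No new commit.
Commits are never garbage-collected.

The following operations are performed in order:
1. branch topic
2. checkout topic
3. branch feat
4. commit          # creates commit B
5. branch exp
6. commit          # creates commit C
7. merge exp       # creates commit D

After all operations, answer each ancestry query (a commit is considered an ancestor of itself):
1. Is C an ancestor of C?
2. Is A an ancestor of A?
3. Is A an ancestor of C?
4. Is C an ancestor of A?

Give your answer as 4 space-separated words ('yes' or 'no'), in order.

After op 1 (branch): HEAD=main@A [main=A topic=A]
After op 2 (checkout): HEAD=topic@A [main=A topic=A]
After op 3 (branch): HEAD=topic@A [feat=A main=A topic=A]
After op 4 (commit): HEAD=topic@B [feat=A main=A topic=B]
After op 5 (branch): HEAD=topic@B [exp=B feat=A main=A topic=B]
After op 6 (commit): HEAD=topic@C [exp=B feat=A main=A topic=C]
After op 7 (merge): HEAD=topic@D [exp=B feat=A main=A topic=D]
ancestors(C) = {A,B,C}; C in? yes
ancestors(A) = {A}; A in? yes
ancestors(C) = {A,B,C}; A in? yes
ancestors(A) = {A}; C in? no

Answer: yes yes yes no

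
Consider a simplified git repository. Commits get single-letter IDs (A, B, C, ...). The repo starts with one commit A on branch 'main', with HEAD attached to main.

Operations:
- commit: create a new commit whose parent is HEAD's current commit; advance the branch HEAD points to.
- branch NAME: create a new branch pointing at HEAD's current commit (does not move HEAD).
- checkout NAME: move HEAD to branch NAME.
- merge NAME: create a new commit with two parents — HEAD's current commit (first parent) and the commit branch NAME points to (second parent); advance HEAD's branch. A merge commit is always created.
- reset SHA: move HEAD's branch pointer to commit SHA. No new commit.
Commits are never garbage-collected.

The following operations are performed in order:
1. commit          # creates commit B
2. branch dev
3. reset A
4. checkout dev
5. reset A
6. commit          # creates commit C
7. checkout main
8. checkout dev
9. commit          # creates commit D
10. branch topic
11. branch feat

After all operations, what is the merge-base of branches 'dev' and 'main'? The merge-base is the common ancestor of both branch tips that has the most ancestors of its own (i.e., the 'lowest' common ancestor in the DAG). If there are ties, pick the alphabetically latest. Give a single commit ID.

After op 1 (commit): HEAD=main@B [main=B]
After op 2 (branch): HEAD=main@B [dev=B main=B]
After op 3 (reset): HEAD=main@A [dev=B main=A]
After op 4 (checkout): HEAD=dev@B [dev=B main=A]
After op 5 (reset): HEAD=dev@A [dev=A main=A]
After op 6 (commit): HEAD=dev@C [dev=C main=A]
After op 7 (checkout): HEAD=main@A [dev=C main=A]
After op 8 (checkout): HEAD=dev@C [dev=C main=A]
After op 9 (commit): HEAD=dev@D [dev=D main=A]
After op 10 (branch): HEAD=dev@D [dev=D main=A topic=D]
After op 11 (branch): HEAD=dev@D [dev=D feat=D main=A topic=D]
ancestors(dev=D): ['A', 'C', 'D']
ancestors(main=A): ['A']
common: ['A']

Answer: A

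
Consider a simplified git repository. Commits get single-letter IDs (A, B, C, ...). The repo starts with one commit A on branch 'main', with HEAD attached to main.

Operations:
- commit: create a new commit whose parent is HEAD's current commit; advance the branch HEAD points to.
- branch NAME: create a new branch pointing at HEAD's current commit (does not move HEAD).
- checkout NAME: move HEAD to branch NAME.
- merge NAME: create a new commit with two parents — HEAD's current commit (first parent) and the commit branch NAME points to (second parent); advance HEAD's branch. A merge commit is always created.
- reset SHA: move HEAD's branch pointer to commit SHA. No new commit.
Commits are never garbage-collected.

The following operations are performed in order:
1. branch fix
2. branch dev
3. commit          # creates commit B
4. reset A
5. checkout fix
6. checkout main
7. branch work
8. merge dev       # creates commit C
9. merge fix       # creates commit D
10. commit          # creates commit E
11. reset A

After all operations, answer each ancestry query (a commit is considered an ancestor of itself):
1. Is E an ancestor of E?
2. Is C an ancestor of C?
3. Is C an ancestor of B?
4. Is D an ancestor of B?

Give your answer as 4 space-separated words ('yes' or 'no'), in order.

Answer: yes yes no no

Derivation:
After op 1 (branch): HEAD=main@A [fix=A main=A]
After op 2 (branch): HEAD=main@A [dev=A fix=A main=A]
After op 3 (commit): HEAD=main@B [dev=A fix=A main=B]
After op 4 (reset): HEAD=main@A [dev=A fix=A main=A]
After op 5 (checkout): HEAD=fix@A [dev=A fix=A main=A]
After op 6 (checkout): HEAD=main@A [dev=A fix=A main=A]
After op 7 (branch): HEAD=main@A [dev=A fix=A main=A work=A]
After op 8 (merge): HEAD=main@C [dev=A fix=A main=C work=A]
After op 9 (merge): HEAD=main@D [dev=A fix=A main=D work=A]
After op 10 (commit): HEAD=main@E [dev=A fix=A main=E work=A]
After op 11 (reset): HEAD=main@A [dev=A fix=A main=A work=A]
ancestors(E) = {A,C,D,E}; E in? yes
ancestors(C) = {A,C}; C in? yes
ancestors(B) = {A,B}; C in? no
ancestors(B) = {A,B}; D in? no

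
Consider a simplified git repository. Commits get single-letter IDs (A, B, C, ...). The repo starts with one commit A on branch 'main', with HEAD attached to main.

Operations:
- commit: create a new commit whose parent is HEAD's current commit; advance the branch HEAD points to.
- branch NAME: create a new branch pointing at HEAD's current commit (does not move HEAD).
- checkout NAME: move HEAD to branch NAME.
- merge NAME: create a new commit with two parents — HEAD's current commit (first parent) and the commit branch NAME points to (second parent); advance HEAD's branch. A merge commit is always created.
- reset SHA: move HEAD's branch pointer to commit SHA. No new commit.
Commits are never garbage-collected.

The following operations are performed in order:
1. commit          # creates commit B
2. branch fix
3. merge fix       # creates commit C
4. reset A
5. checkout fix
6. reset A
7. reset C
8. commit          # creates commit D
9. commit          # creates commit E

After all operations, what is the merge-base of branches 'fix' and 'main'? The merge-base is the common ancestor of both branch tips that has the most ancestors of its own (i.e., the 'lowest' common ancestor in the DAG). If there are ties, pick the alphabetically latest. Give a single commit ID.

Answer: A

Derivation:
After op 1 (commit): HEAD=main@B [main=B]
After op 2 (branch): HEAD=main@B [fix=B main=B]
After op 3 (merge): HEAD=main@C [fix=B main=C]
After op 4 (reset): HEAD=main@A [fix=B main=A]
After op 5 (checkout): HEAD=fix@B [fix=B main=A]
After op 6 (reset): HEAD=fix@A [fix=A main=A]
After op 7 (reset): HEAD=fix@C [fix=C main=A]
After op 8 (commit): HEAD=fix@D [fix=D main=A]
After op 9 (commit): HEAD=fix@E [fix=E main=A]
ancestors(fix=E): ['A', 'B', 'C', 'D', 'E']
ancestors(main=A): ['A']
common: ['A']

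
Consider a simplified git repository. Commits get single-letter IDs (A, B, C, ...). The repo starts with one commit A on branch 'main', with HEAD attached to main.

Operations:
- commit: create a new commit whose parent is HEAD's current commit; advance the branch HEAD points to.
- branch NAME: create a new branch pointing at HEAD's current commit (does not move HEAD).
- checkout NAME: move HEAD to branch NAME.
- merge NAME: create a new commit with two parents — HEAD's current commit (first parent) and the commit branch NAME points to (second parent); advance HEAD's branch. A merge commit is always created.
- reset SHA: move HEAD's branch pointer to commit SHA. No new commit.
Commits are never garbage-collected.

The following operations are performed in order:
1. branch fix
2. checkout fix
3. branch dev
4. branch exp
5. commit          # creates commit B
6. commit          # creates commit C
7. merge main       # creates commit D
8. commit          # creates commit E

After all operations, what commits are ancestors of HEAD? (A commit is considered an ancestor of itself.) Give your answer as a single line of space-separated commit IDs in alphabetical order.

Answer: A B C D E

Derivation:
After op 1 (branch): HEAD=main@A [fix=A main=A]
After op 2 (checkout): HEAD=fix@A [fix=A main=A]
After op 3 (branch): HEAD=fix@A [dev=A fix=A main=A]
After op 4 (branch): HEAD=fix@A [dev=A exp=A fix=A main=A]
After op 5 (commit): HEAD=fix@B [dev=A exp=A fix=B main=A]
After op 6 (commit): HEAD=fix@C [dev=A exp=A fix=C main=A]
After op 7 (merge): HEAD=fix@D [dev=A exp=A fix=D main=A]
After op 8 (commit): HEAD=fix@E [dev=A exp=A fix=E main=A]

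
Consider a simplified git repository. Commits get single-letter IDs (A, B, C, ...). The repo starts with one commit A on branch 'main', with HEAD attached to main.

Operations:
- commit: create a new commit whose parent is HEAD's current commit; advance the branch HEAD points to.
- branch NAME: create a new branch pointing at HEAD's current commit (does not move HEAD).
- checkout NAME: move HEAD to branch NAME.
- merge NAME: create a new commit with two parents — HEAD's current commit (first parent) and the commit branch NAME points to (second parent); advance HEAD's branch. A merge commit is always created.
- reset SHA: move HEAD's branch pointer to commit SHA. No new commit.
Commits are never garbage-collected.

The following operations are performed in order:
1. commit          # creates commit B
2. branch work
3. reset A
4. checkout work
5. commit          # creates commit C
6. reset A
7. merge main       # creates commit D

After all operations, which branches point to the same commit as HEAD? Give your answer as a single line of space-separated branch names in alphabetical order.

Answer: work

Derivation:
After op 1 (commit): HEAD=main@B [main=B]
After op 2 (branch): HEAD=main@B [main=B work=B]
After op 3 (reset): HEAD=main@A [main=A work=B]
After op 4 (checkout): HEAD=work@B [main=A work=B]
After op 5 (commit): HEAD=work@C [main=A work=C]
After op 6 (reset): HEAD=work@A [main=A work=A]
After op 7 (merge): HEAD=work@D [main=A work=D]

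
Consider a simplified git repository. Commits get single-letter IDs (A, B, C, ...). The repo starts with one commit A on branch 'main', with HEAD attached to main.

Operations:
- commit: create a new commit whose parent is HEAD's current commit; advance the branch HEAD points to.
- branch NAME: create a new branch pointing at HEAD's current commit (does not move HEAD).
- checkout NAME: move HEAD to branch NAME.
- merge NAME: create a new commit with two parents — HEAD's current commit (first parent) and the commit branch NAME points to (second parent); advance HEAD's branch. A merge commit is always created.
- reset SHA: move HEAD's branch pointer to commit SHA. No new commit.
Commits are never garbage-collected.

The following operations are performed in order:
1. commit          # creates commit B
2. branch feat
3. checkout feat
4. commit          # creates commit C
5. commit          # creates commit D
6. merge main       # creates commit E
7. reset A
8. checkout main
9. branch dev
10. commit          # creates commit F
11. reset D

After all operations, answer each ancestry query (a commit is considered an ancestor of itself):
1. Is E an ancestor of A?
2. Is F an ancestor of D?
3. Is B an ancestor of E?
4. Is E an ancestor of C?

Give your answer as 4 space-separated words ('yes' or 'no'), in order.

After op 1 (commit): HEAD=main@B [main=B]
After op 2 (branch): HEAD=main@B [feat=B main=B]
After op 3 (checkout): HEAD=feat@B [feat=B main=B]
After op 4 (commit): HEAD=feat@C [feat=C main=B]
After op 5 (commit): HEAD=feat@D [feat=D main=B]
After op 6 (merge): HEAD=feat@E [feat=E main=B]
After op 7 (reset): HEAD=feat@A [feat=A main=B]
After op 8 (checkout): HEAD=main@B [feat=A main=B]
After op 9 (branch): HEAD=main@B [dev=B feat=A main=B]
After op 10 (commit): HEAD=main@F [dev=B feat=A main=F]
After op 11 (reset): HEAD=main@D [dev=B feat=A main=D]
ancestors(A) = {A}; E in? no
ancestors(D) = {A,B,C,D}; F in? no
ancestors(E) = {A,B,C,D,E}; B in? yes
ancestors(C) = {A,B,C}; E in? no

Answer: no no yes no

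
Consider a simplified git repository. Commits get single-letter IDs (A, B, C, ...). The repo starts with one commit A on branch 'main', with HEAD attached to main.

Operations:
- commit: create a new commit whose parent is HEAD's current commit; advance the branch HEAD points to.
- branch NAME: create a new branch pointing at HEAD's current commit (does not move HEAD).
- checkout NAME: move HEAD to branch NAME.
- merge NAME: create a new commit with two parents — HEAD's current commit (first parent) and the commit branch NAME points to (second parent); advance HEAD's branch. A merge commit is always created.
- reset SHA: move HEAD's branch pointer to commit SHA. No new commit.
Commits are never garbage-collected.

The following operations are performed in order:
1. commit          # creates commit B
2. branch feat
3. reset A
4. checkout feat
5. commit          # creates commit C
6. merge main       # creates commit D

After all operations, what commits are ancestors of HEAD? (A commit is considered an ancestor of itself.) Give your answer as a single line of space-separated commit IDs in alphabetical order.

Answer: A B C D

Derivation:
After op 1 (commit): HEAD=main@B [main=B]
After op 2 (branch): HEAD=main@B [feat=B main=B]
After op 3 (reset): HEAD=main@A [feat=B main=A]
After op 4 (checkout): HEAD=feat@B [feat=B main=A]
After op 5 (commit): HEAD=feat@C [feat=C main=A]
After op 6 (merge): HEAD=feat@D [feat=D main=A]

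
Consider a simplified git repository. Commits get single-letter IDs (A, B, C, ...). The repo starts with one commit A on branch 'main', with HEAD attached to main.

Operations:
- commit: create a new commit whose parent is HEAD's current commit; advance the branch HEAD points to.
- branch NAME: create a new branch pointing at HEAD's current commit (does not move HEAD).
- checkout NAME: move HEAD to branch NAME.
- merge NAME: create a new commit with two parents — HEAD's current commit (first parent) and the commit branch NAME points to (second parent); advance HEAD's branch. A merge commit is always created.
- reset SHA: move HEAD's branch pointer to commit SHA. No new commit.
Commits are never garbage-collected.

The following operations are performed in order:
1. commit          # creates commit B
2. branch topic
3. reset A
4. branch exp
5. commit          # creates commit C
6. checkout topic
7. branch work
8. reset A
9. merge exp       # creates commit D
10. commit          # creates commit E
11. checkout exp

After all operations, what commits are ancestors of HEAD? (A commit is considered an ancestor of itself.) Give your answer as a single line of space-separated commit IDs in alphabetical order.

After op 1 (commit): HEAD=main@B [main=B]
After op 2 (branch): HEAD=main@B [main=B topic=B]
After op 3 (reset): HEAD=main@A [main=A topic=B]
After op 4 (branch): HEAD=main@A [exp=A main=A topic=B]
After op 5 (commit): HEAD=main@C [exp=A main=C topic=B]
After op 6 (checkout): HEAD=topic@B [exp=A main=C topic=B]
After op 7 (branch): HEAD=topic@B [exp=A main=C topic=B work=B]
After op 8 (reset): HEAD=topic@A [exp=A main=C topic=A work=B]
After op 9 (merge): HEAD=topic@D [exp=A main=C topic=D work=B]
After op 10 (commit): HEAD=topic@E [exp=A main=C topic=E work=B]
After op 11 (checkout): HEAD=exp@A [exp=A main=C topic=E work=B]

Answer: A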